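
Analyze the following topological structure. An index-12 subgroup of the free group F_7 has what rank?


Nielsen-Schreier: an index-n subgroup of F_r is free of rank 1 + n(r-1).
Equivalently: chi(cover) = n*chi(base); chi(vee_r S^1) = 1 - 7 = -6.
chi(E) = 12*(-6) = -72; rank = 1 - chi(E) = 1 - (-72) = 73.
rank = 1 + 12*(7-1) = 1 + 72 = 73

73


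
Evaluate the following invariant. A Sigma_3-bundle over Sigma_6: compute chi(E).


For a fiber bundle F -> E -> B (with CW structure): chi(E) = chi(B) * chi(F).
chi(Sigma_6) = -10, chi(Sigma_3) = -4.
chi(E) = (-10) * (-4) = 40

40


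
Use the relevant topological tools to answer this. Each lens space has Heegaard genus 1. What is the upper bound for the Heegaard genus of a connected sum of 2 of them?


Heegaard genus satisfies g(A#B) <= g(A) + g(B).
Each lens space has g = 1.
Upper bound: 2 * 1 = 2

2


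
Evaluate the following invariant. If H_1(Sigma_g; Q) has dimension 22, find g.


For a closed orientable surface: b_1 = 2g.
22 = 2g
g = 22 / 2 = 11

11


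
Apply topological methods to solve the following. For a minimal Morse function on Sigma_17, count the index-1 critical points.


A perfect Morse function has m_k = b_k.
For Sigma_17: b_0=1, b_1=2g=34, b_2=1.
Saddles m_1 = 2g = 34

34


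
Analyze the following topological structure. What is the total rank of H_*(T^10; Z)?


b_k(T^10) = C(10,k), so the sum over k is sum_k C(10,k) = 2^10.
Total = 2^10 = 1024

1024


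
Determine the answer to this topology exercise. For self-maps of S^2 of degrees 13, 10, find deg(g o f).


Degree is multiplicative under composition: deg(g o f) = deg(g) * deg(f).
= 10 * 13 = 130

130


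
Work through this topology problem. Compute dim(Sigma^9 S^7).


Each suspension raises dimension by 1: Sigma S^n = S^{n+1}.
Sigma^9 S^7 = S^{7+9} = S^16

16


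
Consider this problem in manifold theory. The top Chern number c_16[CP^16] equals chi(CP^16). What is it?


For any closed oriented manifold, <e(TM),[M]> = chi(M).
chi(CP^16) = 16+1 = 17

17


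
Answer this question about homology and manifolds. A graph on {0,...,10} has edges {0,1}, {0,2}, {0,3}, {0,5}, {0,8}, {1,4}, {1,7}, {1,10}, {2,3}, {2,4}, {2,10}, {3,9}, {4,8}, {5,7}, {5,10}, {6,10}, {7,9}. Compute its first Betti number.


b_1 = E - V + (number of components).
E = 17, V = 11, components = 1.
b_1 = 17 - 11 + 1 = 7

7


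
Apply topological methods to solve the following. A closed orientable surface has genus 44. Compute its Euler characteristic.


For a closed orientable surface of genus g: chi = 2 - 2g.
Here g = 44.
chi = 2 - 2*44 = 2 - 88 = -86

-86


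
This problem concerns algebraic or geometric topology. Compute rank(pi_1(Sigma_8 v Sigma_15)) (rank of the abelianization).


For a wedge: H_1(A v B) = H_1(A) + H_1(B).
b_1(Sigma_8) = 16, b_1(Sigma_15) = 30.
b_1 = 16 + 30 = 46

46


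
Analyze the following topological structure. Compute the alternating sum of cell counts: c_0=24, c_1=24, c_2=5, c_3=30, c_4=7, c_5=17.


chi = sum_k (-1)^k c_k.
= (-1)^0*24 + (-1)^1*24 + (-1)^2*5 + (-1)^3*30 + (-1)^4*7 + (-1)^5*17
= (24) + (-24) + (5) + (-30) + (7) + (-17)
= -35

-35


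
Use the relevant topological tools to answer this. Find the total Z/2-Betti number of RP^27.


H^k(RP^27; Z/2) = Z/2 for each 0 <= k <= 27.
Total dimension = 27 + 1 = 28

28


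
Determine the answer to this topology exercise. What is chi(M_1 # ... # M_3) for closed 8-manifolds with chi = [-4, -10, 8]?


For n-manifolds: chi(A#B) = chi(A) + chi(B) - chi(S^8).
chi(S^8) = 1 + (-1)^8 = 2.
chi(#) = (sum chi_i) - (3-1)*chi(S^8) = -6 - 2*2 = -10

-10


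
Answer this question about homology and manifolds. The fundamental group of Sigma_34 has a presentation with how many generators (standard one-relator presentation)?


Standard presentation: pi_1(Sigma_g) = <a_1,b_1,...,a_g,b_g | [a_1,b_1]...[a_g,b_g] = 1>.
Number of generators = 2g = 2*34 = 68

68


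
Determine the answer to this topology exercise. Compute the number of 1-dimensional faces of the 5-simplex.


Delta^5 has 5+1 vertices. A 1-face is a choice of 1+1 vertices.
f_1 = C(5+1, 1+1) = C(6,2) = 15

15


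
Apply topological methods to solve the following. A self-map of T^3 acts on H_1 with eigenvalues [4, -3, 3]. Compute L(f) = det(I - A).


For a torus self-map: L(f) = det(I - A) where A acts on H_1.
L(f) = (1-4) * (1--3) * (1-3) = -3 * 4 * -2 = 24

24


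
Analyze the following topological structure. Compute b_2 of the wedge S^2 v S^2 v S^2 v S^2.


For a wedge of spheres, H_k (k>0) is free on one generator per sphere of dimension k.
Spheres of dimension 2: count = 4.
b_2 = 4

4


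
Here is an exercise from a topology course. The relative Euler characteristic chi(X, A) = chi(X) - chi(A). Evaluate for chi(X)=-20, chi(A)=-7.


Relative Euler characteristic: chi(X, A) = chi(X) - chi(A).
= -20 - (-7) = -13

-13


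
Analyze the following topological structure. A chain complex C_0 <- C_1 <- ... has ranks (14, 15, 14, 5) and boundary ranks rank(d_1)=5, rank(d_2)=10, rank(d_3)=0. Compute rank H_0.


rank H_k = rank(ker d_k) - rank(im d_{k+1}).
rank(ker d_0) = rank(C_0) - rank(d_0) = 14 - 0 = 14.
rank(im d_{0+1}) = 5.
rank H_0 = 14 - 5 = 9

9


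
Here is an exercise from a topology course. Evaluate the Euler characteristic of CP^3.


CP^3 has one cell in each even dimension 0, 2, ..., 2*3 (3+1 cells total).
All cells are even-dimensional, so chi = number of cells.
chi = 3 + 1 = 4

4


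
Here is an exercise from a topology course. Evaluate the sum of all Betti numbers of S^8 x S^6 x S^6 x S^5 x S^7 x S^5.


Total Betti number is multiplicative under products.
Each S^d (d>=1) has total Betti number 2.
There are 6 sphere factors.
Total = 2^6 = 64

64


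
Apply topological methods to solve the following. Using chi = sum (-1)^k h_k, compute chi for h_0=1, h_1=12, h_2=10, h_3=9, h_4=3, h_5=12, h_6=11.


Handles of index k contribute (-1)^k to chi (same as CW cells).
chi = (1) + (-12) + (10) + (-9) + (3) + (-12) + (11) = -8

-8


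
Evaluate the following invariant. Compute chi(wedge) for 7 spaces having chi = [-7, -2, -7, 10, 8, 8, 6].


chi(A v B) = chi(A) + chi(B) - 1 (one point identified).
For 7 spaces: chi = (sum chi_i) - (7 - 1).
sum = 16; chi = 16 - 6 = 10

10


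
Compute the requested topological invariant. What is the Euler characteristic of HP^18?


HP^18 has one cell in each dimension 0, 4, ..., 4*18 (18+1 cells, all even-dim).
chi = 18 + 1 = 19

19


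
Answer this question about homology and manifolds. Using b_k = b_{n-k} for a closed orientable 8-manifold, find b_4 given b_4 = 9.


Poincare duality for closed orientable n-manifolds: b_k = b_{n-k}.
Here n = 8, so b_4 = b_4 = 9

9


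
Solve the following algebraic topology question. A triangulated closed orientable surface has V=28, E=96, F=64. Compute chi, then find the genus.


chi = V - E + F = 28 - 96 + 64 = -4
For orientable closed surface: chi = 2 - 2g, so g = (2 - chi)/2.
g = (2 - (-4)) / 2 = 6 / 2 = 3

3


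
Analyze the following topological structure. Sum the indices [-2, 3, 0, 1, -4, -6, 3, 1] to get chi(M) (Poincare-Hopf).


Poincare-Hopf: chi(M) = sum of indices of zeros.
chi = (-2) + (3) + (0) + (1) + (-4) + (-6) + (3) + (1) = -4

-4


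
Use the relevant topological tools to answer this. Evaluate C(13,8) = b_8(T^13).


By the Kunneth formula, b_k(T^n) = C(n,k).
b_8(T^13) = C(13,8).
C(13,8) = 13!/(8!*5!) = 1287

1287


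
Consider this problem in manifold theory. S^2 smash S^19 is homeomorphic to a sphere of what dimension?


S^m ^ S^n = S^{m+n}.
k = 2 + 19 = 21

21


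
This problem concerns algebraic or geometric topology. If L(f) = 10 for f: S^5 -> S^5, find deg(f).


L(f) = 1 + (-1)^5 deg(f) on S^5.
10 = 1 + (-1)^5 * deg(f)
(-1)^5 * deg(f) = 9
deg(f) = -9

-9


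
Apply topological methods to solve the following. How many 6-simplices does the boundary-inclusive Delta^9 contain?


Delta^9 has 9+1 vertices. A 6-face is a choice of 6+1 vertices.
f_6 = C(9+1, 6+1) = C(10,7) = 120

120


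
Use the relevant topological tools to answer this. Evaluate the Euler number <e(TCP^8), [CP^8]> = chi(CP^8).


For any closed oriented manifold, <e(TM),[M]> = chi(M).
chi(CP^8) = 8+1 = 9

9


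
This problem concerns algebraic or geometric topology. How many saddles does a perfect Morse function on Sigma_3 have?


A perfect Morse function has m_k = b_k.
For Sigma_3: b_0=1, b_1=2g=6, b_2=1.
Saddles m_1 = 2g = 6

6


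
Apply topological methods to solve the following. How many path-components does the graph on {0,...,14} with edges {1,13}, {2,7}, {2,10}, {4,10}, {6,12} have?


Run DFS/union-find over 15 vertices.
V = 15, E = 5.
Number of components = 10

10


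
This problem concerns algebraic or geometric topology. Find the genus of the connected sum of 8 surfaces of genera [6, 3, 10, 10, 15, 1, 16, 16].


Genus is additive under connected sum of orientable surfaces.
g = 6 + 3 + 10 + 10 + 15 + 1 + 16 + 16 = 77

77


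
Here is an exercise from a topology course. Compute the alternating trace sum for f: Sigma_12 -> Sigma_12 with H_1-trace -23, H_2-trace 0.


L(f) = tr(f_0*) - tr(f_1*) + tr(f_2*).
= 1 - (-23) + (0)
= 24

24


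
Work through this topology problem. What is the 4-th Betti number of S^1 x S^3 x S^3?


Each S^d has Poincare polynomial 1 + t^d.
The product S^1 x S^3 x S^3 has Poincare polynomial prod(1+t^d_i).
Expanding: b_0=1, b_1=1, b_3=2, b_4=2, b_6=1, b_7=1.
b_4 = 2

2


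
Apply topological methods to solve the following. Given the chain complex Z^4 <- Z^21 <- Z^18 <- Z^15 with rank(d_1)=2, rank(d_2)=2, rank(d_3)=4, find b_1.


rank H_k = rank(ker d_k) - rank(im d_{k+1}).
rank(ker d_1) = rank(C_1) - rank(d_1) = 21 - 2 = 19.
rank(im d_{1+1}) = 2.
rank H_1 = 19 - 2 = 17

17


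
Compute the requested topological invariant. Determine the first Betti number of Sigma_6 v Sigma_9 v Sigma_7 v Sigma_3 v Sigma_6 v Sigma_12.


For a wedge X v Y: reduced H_k(X v Y) = H_k(X) + H_k(Y).
Each Sigma_g contributes b_1 = 2g.
b_1 = 12 + 18 + 14 + 6 + 12 + 24 = 86

86


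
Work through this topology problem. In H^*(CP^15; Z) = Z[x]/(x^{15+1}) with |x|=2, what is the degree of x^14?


|x| = 2 in H^*(CP^n).
|x^14| = 14 * |x| = 14 * 2 = 28

28


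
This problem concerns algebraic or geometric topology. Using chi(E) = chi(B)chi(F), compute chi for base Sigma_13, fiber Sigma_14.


For a fiber bundle F -> E -> B (with CW structure): chi(E) = chi(B) * chi(F).
chi(Sigma_13) = -24, chi(Sigma_14) = -26.
chi(E) = (-24) * (-26) = 624

624


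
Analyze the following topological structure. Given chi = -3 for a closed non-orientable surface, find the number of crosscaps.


chi = 2 - k for closed non-orientable surfaces with k crosscaps.
-3 = 2 - k
k = 2 - (-3) = 5

5


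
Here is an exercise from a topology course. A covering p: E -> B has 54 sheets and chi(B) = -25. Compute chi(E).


For a finite covering: chi(E) = (number of sheets) * chi(B).
chi(E) = 54 * (-25) = -1350

-1350


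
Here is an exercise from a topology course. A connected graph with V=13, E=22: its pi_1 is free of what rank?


For a connected graph: rank(pi_1) = b_1 = E - V + 1 = 1 - chi.
chi = V - E = 13 - 22 = -9.
rank = 1 - (-9) = 22 - 13 + 1 = 10

10


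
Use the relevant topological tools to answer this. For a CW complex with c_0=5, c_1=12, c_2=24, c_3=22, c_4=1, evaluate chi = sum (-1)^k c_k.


chi = sum_k (-1)^k c_k.
= (-1)^0*5 + (-1)^1*12 + (-1)^2*24 + (-1)^3*22 + (-1)^4*1
= (5) + (-12) + (24) + (-22) + (1)
= -4

-4


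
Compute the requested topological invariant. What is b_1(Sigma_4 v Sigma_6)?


For a wedge: H_1(A v B) = H_1(A) + H_1(B).
b_1(Sigma_4) = 8, b_1(Sigma_6) = 12.
b_1 = 8 + 12 = 20

20


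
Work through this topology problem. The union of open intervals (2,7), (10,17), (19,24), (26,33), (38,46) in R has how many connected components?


Sort and merge overlapping open intervals.
Merged: (2,7), (10,17), (19,24), (26,33), (38,46).
Number of components = 5

5


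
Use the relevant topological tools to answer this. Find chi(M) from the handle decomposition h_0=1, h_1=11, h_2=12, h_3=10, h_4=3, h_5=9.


Handles of index k contribute (-1)^k to chi (same as CW cells).
chi = (1) + (-11) + (12) + (-10) + (3) + (-9) = -14

-14


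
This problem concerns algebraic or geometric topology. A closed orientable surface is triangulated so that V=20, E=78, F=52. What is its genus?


chi = V - E + F = 20 - 78 + 52 = -6
For orientable closed surface: chi = 2 - 2g, so g = (2 - chi)/2.
g = (2 - (-6)) / 2 = 8 / 2 = 4

4


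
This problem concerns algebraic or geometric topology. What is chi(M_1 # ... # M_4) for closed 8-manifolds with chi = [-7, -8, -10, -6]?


For n-manifolds: chi(A#B) = chi(A) + chi(B) - chi(S^8).
chi(S^8) = 1 + (-1)^8 = 2.
chi(#) = (sum chi_i) - (4-1)*chi(S^8) = -31 - 3*2 = -37

-37


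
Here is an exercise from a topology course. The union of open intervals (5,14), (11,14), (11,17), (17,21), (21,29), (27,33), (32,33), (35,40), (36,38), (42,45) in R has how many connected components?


Sort and merge overlapping open intervals.
Merged: (5,17), (17,21), (21,33), (35,40), (42,45).
Number of components = 5

5


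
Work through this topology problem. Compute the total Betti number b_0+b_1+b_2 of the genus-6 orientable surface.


For Sigma_6: b_0 = 1, b_1 = 2g = 12, b_2 = 1.
Total = 1 + 12 + 1 = 14

14


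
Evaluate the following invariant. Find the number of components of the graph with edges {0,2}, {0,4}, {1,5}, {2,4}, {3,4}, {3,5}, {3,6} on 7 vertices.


Run DFS/union-find over 7 vertices.
V = 7, E = 7.
Number of components = 1

1


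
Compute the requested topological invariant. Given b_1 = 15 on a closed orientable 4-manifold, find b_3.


Poincare duality for closed orientable n-manifolds: b_k = b_{n-k}.
Here n = 4, so b_3 = b_1 = 15

15


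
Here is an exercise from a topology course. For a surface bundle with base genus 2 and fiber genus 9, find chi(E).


For a fiber bundle F -> E -> B (with CW structure): chi(E) = chi(B) * chi(F).
chi(Sigma_2) = -2, chi(Sigma_9) = -16.
chi(E) = (-2) * (-16) = 32

32


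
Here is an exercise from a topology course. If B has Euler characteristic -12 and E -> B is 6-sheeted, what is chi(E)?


For a finite covering: chi(E) = (number of sheets) * chi(B).
chi(E) = 6 * (-12) = -72

-72


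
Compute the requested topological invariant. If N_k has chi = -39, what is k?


chi = 2 - k for closed non-orientable surfaces with k crosscaps.
-39 = 2 - k
k = 2 - (-39) = 41

41


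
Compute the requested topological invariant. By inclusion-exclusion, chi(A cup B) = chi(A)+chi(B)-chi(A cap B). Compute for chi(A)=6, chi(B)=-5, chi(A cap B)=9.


chi(A cup B) = chi(A) + chi(B) - chi(A cap B)
= 6 + (-5) - (9)
= -8

-8


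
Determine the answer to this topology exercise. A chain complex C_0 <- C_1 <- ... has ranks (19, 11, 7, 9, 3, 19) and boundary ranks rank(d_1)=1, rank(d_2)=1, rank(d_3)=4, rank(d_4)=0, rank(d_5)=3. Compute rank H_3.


rank H_k = rank(ker d_k) - rank(im d_{k+1}).
rank(ker d_3) = rank(C_3) - rank(d_3) = 9 - 4 = 5.
rank(im d_{3+1}) = 0.
rank H_3 = 5 - 0 = 5

5


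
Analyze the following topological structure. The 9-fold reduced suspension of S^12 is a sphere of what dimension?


Each suspension raises dimension by 1: Sigma S^n = S^{n+1}.
Sigma^9 S^12 = S^{12+9} = S^21

21


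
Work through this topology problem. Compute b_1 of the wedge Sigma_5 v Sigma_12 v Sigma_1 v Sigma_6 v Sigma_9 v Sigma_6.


For a wedge X v Y: reduced H_k(X v Y) = H_k(X) + H_k(Y).
Each Sigma_g contributes b_1 = 2g.
b_1 = 10 + 24 + 2 + 12 + 18 + 12 = 78

78


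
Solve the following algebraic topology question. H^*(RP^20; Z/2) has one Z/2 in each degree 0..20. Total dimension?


H^k(RP^20; Z/2) = Z/2 for each 0 <= k <= 20.
Total dimension = 20 + 1 = 21

21


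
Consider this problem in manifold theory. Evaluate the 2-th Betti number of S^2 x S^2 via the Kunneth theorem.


Each S^d has Poincare polynomial 1 + t^d.
The product S^2 x S^2 has Poincare polynomial prod(1+t^d_i).
Expanding: b_0=1, b_2=2, b_4=1.
b_2 = 2

2


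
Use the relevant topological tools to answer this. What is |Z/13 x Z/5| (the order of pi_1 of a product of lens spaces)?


pi_1(X x Y) = pi_1(X) x pi_1(Y).
pi_1(L(13,1)) = Z/13, pi_1(L(5,1)) = Z/5.
|Z/13 x Z/5| = 13 * 5 = 65

65


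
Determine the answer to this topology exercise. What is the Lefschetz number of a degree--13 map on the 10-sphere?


On S^10: L(f) = tr(f_0*) + (-1)^10 tr(f_10*) = 1 + (-1)^10 * deg(f).
L(f) = 1 + (-1)^10 * -13 = 1 + -13 = -12

-12


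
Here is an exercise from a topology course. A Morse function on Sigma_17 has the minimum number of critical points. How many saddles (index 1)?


A perfect Morse function has m_k = b_k.
For Sigma_17: b_0=1, b_1=2g=34, b_2=1.
Saddles m_1 = 2g = 34

34


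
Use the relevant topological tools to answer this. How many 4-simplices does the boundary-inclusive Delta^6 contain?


Delta^6 has 6+1 vertices. A 4-face is a choice of 4+1 vertices.
f_4 = C(6+1, 4+1) = C(7,5) = 21

21


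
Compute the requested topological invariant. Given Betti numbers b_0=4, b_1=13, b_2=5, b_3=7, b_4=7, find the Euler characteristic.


chi = sum_k (-1)^k b_k.
= (4) + (-13) + (5) + (-7) + (7)
= -4

-4


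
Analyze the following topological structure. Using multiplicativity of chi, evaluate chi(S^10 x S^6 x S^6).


chi is multiplicative: chi(X x Y) = chi(X) chi(Y).
Each even-dim sphere has chi = 2. There are 3 factors.
chi = 2^3 = 8

8


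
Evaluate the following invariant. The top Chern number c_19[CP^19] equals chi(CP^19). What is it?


For any closed oriented manifold, <e(TM),[M]> = chi(M).
chi(CP^19) = 19+1 = 20

20


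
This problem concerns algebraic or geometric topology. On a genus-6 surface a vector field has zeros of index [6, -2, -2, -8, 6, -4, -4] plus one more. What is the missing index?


Poincare-Hopf: sum of indices = chi(M).
chi(Sigma_6) = 2 - 2*6 = -10.
Sum of known indices = -8.
x = chi - (sum known) = -10 - (-8) = -2

-2


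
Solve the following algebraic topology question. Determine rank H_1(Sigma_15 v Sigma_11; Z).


For a wedge: H_1(A v B) = H_1(A) + H_1(B).
b_1(Sigma_15) = 30, b_1(Sigma_11) = 22.
b_1 = 30 + 22 = 52

52


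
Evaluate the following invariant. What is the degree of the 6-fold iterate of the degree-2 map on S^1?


deg(f) = 2. Degree is multiplicative: deg(f^6) = (deg f)^6.
deg(f^6) = (2)^6 = 64

64


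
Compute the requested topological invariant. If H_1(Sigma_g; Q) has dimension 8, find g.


For a closed orientable surface: b_1 = 2g.
8 = 2g
g = 8 / 2 = 4

4


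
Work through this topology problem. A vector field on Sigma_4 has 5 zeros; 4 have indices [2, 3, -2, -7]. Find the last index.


Poincare-Hopf: sum of indices = chi(M).
chi(Sigma_4) = 2 - 2*4 = -6.
Sum of known indices = -4.
x = chi - (sum known) = -6 - (-4) = -2

-2


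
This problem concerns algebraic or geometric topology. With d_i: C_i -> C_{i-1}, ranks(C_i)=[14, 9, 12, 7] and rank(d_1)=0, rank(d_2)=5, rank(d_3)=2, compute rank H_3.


rank H_k = rank(ker d_k) - rank(im d_{k+1}).
rank(ker d_3) = rank(C_3) - rank(d_3) = 7 - 2 = 5.
rank(im d_{3+1}) = 0.
rank H_3 = 5 - 0 = 5

5


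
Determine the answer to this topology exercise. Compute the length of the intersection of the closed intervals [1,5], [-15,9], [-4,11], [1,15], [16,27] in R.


Intersection = [max(a_i), min(b_i)] = [16, 5].
Since 16 > 5, the intersection is empty.
Length = 0

0


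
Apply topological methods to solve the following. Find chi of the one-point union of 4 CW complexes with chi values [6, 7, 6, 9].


chi(A v B) = chi(A) + chi(B) - 1 (one point identified).
For 4 spaces: chi = (sum chi_i) - (4 - 1).
sum = 28; chi = 28 - 3 = 25

25


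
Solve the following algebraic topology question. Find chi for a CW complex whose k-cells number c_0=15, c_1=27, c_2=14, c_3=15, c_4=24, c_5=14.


chi = sum_k (-1)^k c_k.
= (-1)^0*15 + (-1)^1*27 + (-1)^2*14 + (-1)^3*15 + (-1)^4*24 + (-1)^5*14
= (15) + (-27) + (14) + (-15) + (24) + (-14)
= -3

-3


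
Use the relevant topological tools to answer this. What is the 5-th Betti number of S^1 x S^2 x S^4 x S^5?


Each S^d has Poincare polynomial 1 + t^d.
The product S^1 x S^2 x S^4 x S^5 has Poincare polynomial prod(1+t^d_i).
Expanding: b_0=1, b_1=1, b_2=1, b_3=1, b_4=1, b_5=2, b_6=2, b_7=2, b_8=1, b_9=1, b_10=1, b_11=1, b_12=1.
b_5 = 2

2


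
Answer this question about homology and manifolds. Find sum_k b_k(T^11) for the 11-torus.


b_k(T^11) = C(11,k), so the sum over k is sum_k C(11,k) = 2^11.
Total = 2^11 = 2048

2048


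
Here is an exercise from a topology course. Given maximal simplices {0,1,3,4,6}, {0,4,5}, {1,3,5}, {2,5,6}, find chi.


Enumerate all faces; f-vector: f_0=7, f_1=17, f_2=13, f_3=5, f_4=1.
chi = sum (-1)^k f_k = -1

-1


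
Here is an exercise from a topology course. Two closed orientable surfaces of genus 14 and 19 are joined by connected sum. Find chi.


chi(Sigma_14) = 2 - 2*14 = -26
chi(Sigma_19) = 2 - 2*19 = -36
For surfaces: chi(A#B) = chi(A) + chi(B) - 2.
chi = -26 + -36 - 2 = -64

-64


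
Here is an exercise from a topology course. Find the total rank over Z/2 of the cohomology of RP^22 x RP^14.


dim H^*(RP^n; Z/2) = n+1 (one Z/2 in each degree 0..n).
Total Betti number is multiplicative.
Total = (22+1) * (14+1) = 23 * 15 = 345

345


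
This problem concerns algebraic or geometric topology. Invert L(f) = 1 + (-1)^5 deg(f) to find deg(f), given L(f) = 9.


L(f) = 1 + (-1)^5 deg(f) on S^5.
9 = 1 + (-1)^5 * deg(f)
(-1)^5 * deg(f) = 8
deg(f) = -8

-8


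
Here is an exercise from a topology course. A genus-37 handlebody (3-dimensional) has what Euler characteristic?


A genus-g handlebody deformation retracts to a wedge of g circles.
chi(vee_g S^1) = 1 - g.
chi(H_37) = 1 - 37 = -36

-36


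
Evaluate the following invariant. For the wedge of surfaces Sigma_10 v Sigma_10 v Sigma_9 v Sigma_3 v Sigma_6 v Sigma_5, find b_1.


For a wedge X v Y: reduced H_k(X v Y) = H_k(X) + H_k(Y).
Each Sigma_g contributes b_1 = 2g.
b_1 = 20 + 20 + 18 + 6 + 12 + 10 = 86

86


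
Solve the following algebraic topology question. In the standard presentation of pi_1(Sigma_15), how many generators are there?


Standard presentation: pi_1(Sigma_g) = <a_1,b_1,...,a_g,b_g | [a_1,b_1]...[a_g,b_g] = 1>.
Number of generators = 2g = 2*15 = 30

30


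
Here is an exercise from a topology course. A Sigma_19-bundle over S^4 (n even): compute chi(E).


chi(S^4) = 2 (n even), chi(Sigma_19) = 2 - 2*19 = -36.
chi(E) = 2 * (-36) = -72

-72


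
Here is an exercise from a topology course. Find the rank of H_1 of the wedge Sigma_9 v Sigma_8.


For a wedge: H_1(A v B) = H_1(A) + H_1(B).
b_1(Sigma_9) = 18, b_1(Sigma_8) = 16.
b_1 = 18 + 16 = 34

34


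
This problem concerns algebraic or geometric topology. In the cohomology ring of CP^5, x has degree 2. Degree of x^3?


|x| = 2 in H^*(CP^n).
|x^3| = 3 * |x| = 3 * 2 = 6

6


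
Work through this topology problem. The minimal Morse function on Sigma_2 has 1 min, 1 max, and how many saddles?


A perfect Morse function has m_k = b_k.
For Sigma_2: b_0=1, b_1=2g=4, b_2=1.
Saddles m_1 = 2g = 4

4


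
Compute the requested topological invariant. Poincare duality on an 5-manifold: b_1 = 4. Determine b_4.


Poincare duality for closed orientable n-manifolds: b_k = b_{n-k}.
Here n = 5, so b_4 = b_1 = 4

4


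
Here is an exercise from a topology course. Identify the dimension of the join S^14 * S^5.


Join of spheres: S^m * S^n = S^{m+n+1}.
dim = 14 + 5 + 1 = 20

20


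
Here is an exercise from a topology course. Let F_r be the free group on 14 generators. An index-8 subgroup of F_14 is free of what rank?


Nielsen-Schreier: an index-n subgroup of F_r is free of rank 1 + n(r-1).
Equivalently: chi(cover) = n*chi(base); chi(vee_r S^1) = 1 - 14 = -13.
chi(E) = 8*(-13) = -104; rank = 1 - chi(E) = 1 - (-104) = 105.
rank = 1 + 8*(14-1) = 1 + 104 = 105

105


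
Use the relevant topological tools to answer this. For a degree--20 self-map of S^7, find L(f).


On S^7: L(f) = tr(f_0*) + (-1)^7 tr(f_7*) = 1 + (-1)^7 * deg(f).
L(f) = 1 + (-1)^7 * -20 = 1 + 20 = 21

21


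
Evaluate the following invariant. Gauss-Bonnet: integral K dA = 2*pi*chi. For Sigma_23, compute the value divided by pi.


Gauss-Bonnet: integral K dA = 2*pi*chi(M).
chi(Sigma_23) = 2 - 2*23 = -44.
(integral K dA)/pi = 2*chi = 2*(-44) = -88

-88


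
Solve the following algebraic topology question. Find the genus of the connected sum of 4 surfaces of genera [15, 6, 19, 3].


Genus is additive under connected sum of orientable surfaces.
g = 15 + 6 + 19 + 3 = 43

43


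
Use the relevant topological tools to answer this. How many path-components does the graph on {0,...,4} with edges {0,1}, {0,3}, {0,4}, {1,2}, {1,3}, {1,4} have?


Run DFS/union-find over 5 vertices.
V = 5, E = 6.
Number of components = 1

1


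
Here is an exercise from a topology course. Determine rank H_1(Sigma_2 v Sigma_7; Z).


For a wedge: H_1(A v B) = H_1(A) + H_1(B).
b_1(Sigma_2) = 4, b_1(Sigma_7) = 14.
b_1 = 4 + 14 = 18

18


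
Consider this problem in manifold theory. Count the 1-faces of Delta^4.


Delta^4 has 4+1 vertices. A 1-face is a choice of 1+1 vertices.
f_1 = C(4+1, 1+1) = C(5,2) = 10

10


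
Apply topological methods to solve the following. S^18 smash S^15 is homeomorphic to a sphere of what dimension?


S^m ^ S^n = S^{m+n}.
k = 18 + 15 = 33

33


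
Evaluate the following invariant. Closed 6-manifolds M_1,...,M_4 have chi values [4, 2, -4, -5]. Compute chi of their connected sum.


For n-manifolds: chi(A#B) = chi(A) + chi(B) - chi(S^6).
chi(S^6) = 1 + (-1)^6 = 2.
chi(#) = (sum chi_i) - (4-1)*chi(S^6) = -3 - 3*2 = -9

-9


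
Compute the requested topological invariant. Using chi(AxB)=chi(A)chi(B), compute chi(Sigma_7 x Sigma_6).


chi(Sigma_7) = 2 - 2*7 = -12
chi(Sigma_6) = 2 - 2*6 = -10
chi(product) = (-12) * (-10) = 120

120


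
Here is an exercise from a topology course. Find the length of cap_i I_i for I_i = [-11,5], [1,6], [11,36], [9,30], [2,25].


Intersection = [max(a_i), min(b_i)] = [11, 5].
Since 11 > 5, the intersection is empty.
Length = 0

0


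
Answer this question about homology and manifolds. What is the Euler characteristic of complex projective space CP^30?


CP^30 has one cell in each even dimension 0, 2, ..., 2*30 (30+1 cells total).
All cells are even-dimensional, so chi = number of cells.
chi = 30 + 1 = 31

31


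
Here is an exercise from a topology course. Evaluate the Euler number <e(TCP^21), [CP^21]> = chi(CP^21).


For any closed oriented manifold, <e(TM),[M]> = chi(M).
chi(CP^21) = 21+1 = 22

22


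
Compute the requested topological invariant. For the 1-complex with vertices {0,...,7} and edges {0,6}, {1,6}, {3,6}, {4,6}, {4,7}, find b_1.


b_1 = E - V + (number of components).
E = 5, V = 8, components = 3.
b_1 = 5 - 8 + 3 = 0

0


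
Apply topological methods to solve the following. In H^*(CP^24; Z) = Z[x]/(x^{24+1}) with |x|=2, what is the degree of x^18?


|x| = 2 in H^*(CP^n).
|x^18| = 18 * |x| = 18 * 2 = 36

36


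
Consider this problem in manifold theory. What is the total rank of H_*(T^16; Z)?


b_k(T^16) = C(16,k), so the sum over k is sum_k C(16,k) = 2^16.
Total = 2^16 = 65536

65536


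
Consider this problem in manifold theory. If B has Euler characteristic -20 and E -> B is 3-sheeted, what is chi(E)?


For a finite covering: chi(E) = (number of sheets) * chi(B).
chi(E) = 3 * (-20) = -60

-60


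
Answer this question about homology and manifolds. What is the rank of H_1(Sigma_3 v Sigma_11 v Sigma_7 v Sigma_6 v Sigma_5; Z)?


For a wedge X v Y: reduced H_k(X v Y) = H_k(X) + H_k(Y).
Each Sigma_g contributes b_1 = 2g.
b_1 = 6 + 22 + 14 + 12 + 10 = 64

64


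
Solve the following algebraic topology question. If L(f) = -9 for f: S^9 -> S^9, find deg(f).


L(f) = 1 + (-1)^9 deg(f) on S^9.
-9 = 1 + (-1)^9 * deg(f)
(-1)^9 * deg(f) = -10
deg(f) = 10

10


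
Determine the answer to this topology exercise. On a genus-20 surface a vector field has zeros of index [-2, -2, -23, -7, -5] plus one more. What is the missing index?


Poincare-Hopf: sum of indices = chi(M).
chi(Sigma_20) = 2 - 2*20 = -38.
Sum of known indices = -39.
x = chi - (sum known) = -38 - (-39) = 1

1


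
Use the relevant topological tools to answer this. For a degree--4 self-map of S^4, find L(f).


On S^4: L(f) = tr(f_0*) + (-1)^4 tr(f_4*) = 1 + (-1)^4 * deg(f).
L(f) = 1 + (-1)^4 * -4 = 1 + -4 = -3

-3


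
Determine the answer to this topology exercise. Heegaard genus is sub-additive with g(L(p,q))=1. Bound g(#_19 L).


Heegaard genus satisfies g(A#B) <= g(A) + g(B).
Each lens space has g = 1.
Upper bound: 19 * 1 = 19

19


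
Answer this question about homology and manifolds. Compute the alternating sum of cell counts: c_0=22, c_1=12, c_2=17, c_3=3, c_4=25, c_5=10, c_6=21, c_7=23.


chi = sum_k (-1)^k c_k.
= (-1)^0*22 + (-1)^1*12 + (-1)^2*17 + (-1)^3*3 + (-1)^4*25 + (-1)^5*10 + (-1)^6*21 + (-1)^7*23
= (22) + (-12) + (17) + (-3) + (25) + (-10) + (21) + (-23)
= 37

37


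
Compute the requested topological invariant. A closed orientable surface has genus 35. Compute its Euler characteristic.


For a closed orientable surface of genus g: chi = 2 - 2g.
Here g = 35.
chi = 2 - 2*35 = 2 - 70 = -68

-68


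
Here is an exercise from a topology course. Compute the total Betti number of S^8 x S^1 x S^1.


Total Betti number is multiplicative under products.
Each S^d (d>=1) has total Betti number 2.
There are 3 sphere factors.
Total = 2^3 = 8

8


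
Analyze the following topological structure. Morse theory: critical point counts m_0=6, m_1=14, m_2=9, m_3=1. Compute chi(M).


Morse theory: chi(M) = sum_k (-1)^k m_k where m_k = #(index-k critical points).
= (6) + (-14) + (9) + (-1) = 0

0


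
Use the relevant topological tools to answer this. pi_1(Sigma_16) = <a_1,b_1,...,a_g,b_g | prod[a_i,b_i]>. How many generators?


Standard presentation: pi_1(Sigma_g) = <a_1,b_1,...,a_g,b_g | [a_1,b_1]...[a_g,b_g] = 1>.
Number of generators = 2g = 2*16 = 32

32


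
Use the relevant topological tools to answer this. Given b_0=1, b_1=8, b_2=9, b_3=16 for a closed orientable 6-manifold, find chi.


By Poincare duality b_k = b_{6-k}, so full Betti numbers: b_0=1, b_1=8, b_2=9, b_3=16, b_4=9, b_5=8, b_6=1.
chi = sum (-1)^k b_k = -12

-12


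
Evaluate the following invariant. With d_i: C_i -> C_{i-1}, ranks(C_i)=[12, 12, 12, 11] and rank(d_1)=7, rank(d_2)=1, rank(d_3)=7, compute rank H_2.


rank H_k = rank(ker d_k) - rank(im d_{k+1}).
rank(ker d_2) = rank(C_2) - rank(d_2) = 12 - 1 = 11.
rank(im d_{2+1}) = 7.
rank H_2 = 11 - 7 = 4

4


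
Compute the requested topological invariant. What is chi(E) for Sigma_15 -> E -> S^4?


chi(S^4) = 2 (n even), chi(Sigma_15) = 2 - 2*15 = -28.
chi(E) = 2 * (-28) = -56

-56


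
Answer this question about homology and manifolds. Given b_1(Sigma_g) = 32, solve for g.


For a closed orientable surface: b_1 = 2g.
32 = 2g
g = 32 / 2 = 16

16


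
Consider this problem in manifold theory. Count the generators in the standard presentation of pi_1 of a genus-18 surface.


Standard presentation: pi_1(Sigma_g) = <a_1,b_1,...,a_g,b_g | [a_1,b_1]...[a_g,b_g] = 1>.
Number of generators = 2g = 2*18 = 36

36


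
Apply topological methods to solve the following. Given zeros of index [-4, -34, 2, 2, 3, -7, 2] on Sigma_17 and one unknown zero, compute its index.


Poincare-Hopf: sum of indices = chi(M).
chi(Sigma_17) = 2 - 2*17 = -32.
Sum of known indices = -36.
x = chi - (sum known) = -32 - (-36) = 4

4


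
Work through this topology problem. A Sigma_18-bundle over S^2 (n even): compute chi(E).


chi(S^2) = 2 (n even), chi(Sigma_18) = 2 - 2*18 = -34.
chi(E) = 2 * (-34) = -68

-68


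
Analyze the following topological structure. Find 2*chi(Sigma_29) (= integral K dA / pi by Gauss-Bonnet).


Gauss-Bonnet: integral K dA = 2*pi*chi(M).
chi(Sigma_29) = 2 - 2*29 = -56.
(integral K dA)/pi = 2*chi = 2*(-56) = -112

-112


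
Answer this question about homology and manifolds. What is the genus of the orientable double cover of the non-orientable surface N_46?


chi(N_46) = 2 - 46 = -44.
Double cover: chi(Sigma_g) = 2 * chi(N_46) = 2*(-44) = -88.
2 - 2g = -88, so g = (2 - (-88))/2 = 90/2 = 45

45


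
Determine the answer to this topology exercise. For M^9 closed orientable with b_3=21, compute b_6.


Poincare duality for closed orientable n-manifolds: b_k = b_{n-k}.
Here n = 9, so b_6 = b_3 = 21

21


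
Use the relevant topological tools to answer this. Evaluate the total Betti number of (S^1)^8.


b_k(T^8) = C(8,k), so the sum over k is sum_k C(8,k) = 2^8.
Total = 2^8 = 256

256


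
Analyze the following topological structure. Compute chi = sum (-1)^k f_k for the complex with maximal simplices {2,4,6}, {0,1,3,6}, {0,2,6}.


Enumerate all faces; f-vector: f_0=6, f_1=10, f_2=6, f_3=1.
chi = sum (-1)^k f_k = 1

1


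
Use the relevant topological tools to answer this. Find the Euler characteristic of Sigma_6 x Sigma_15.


chi(Sigma_6) = 2 - 2*6 = -10
chi(Sigma_15) = 2 - 2*15 = -28
chi(product) = (-10) * (-28) = 280

280


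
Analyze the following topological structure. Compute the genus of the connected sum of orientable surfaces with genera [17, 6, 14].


Genus is additive under connected sum of orientable surfaces.
g = 17 + 6 + 14 = 37

37


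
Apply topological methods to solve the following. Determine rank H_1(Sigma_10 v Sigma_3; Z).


For a wedge: H_1(A v B) = H_1(A) + H_1(B).
b_1(Sigma_10) = 20, b_1(Sigma_3) = 6.
b_1 = 20 + 6 = 26

26


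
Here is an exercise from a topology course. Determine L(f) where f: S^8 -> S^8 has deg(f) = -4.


On S^8: L(f) = tr(f_0*) + (-1)^8 tr(f_8*) = 1 + (-1)^8 * deg(f).
L(f) = 1 + (-1)^8 * -4 = 1 + -4 = -3

-3


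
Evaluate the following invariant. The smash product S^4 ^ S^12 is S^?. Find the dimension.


S^m ^ S^n = S^{m+n}.
k = 4 + 12 = 16

16


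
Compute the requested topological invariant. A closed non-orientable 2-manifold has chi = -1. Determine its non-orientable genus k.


chi = 2 - k for closed non-orientable surfaces with k crosscaps.
-1 = 2 - k
k = 2 - (-1) = 3

3


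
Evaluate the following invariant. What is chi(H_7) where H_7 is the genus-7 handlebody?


A genus-g handlebody deformation retracts to a wedge of g circles.
chi(vee_g S^1) = 1 - g.
chi(H_7) = 1 - 7 = -6

-6


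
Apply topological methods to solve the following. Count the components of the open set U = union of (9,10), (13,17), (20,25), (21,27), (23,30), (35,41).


Sort and merge overlapping open intervals.
Merged: (9,10), (13,17), (20,30), (35,41).
Number of components = 4

4


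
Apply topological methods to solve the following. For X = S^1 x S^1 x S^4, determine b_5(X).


Each S^d has Poincare polynomial 1 + t^d.
The product S^1 x S^1 x S^4 has Poincare polynomial prod(1+t^d_i).
Expanding: b_0=1, b_1=2, b_2=1, b_4=1, b_5=2, b_6=1.
b_5 = 2

2


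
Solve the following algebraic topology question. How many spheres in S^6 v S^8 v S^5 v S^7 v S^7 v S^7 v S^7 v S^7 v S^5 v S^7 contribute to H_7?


For a wedge of spheres, H_k (k>0) is free on one generator per sphere of dimension k.
Spheres of dimension 7: count = 6.
b_7 = 6

6


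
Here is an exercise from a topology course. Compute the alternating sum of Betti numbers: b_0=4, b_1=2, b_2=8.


chi = sum_k (-1)^k b_k.
= (4) + (-2) + (8)
= 10

10


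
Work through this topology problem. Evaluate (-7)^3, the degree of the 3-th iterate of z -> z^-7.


deg(f) = -7. Degree is multiplicative: deg(f^3) = (deg f)^3.
deg(f^3) = (-7)^3 = -343

-343


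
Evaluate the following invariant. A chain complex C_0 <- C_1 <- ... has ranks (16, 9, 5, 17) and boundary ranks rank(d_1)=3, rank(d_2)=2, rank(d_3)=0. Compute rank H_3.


rank H_k = rank(ker d_k) - rank(im d_{k+1}).
rank(ker d_3) = rank(C_3) - rank(d_3) = 17 - 0 = 17.
rank(im d_{3+1}) = 0.
rank H_3 = 17 - 0 = 17

17


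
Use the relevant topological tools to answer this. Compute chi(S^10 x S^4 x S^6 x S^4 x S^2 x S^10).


chi is multiplicative: chi(X x Y) = chi(X) chi(Y).
Each even-dim sphere has chi = 2. There are 6 factors.
chi = 2^6 = 64

64


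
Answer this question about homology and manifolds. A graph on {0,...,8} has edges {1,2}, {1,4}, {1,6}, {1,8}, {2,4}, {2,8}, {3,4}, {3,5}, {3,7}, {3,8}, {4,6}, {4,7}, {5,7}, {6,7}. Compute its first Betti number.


b_1 = E - V + (number of components).
E = 14, V = 9, components = 2.
b_1 = 14 - 9 + 2 = 7

7


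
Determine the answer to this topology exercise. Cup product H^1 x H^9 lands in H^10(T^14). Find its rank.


Cup product: H^p x H^q -> H^{p+q}; here p+q = 1+9 = 10.
rank H^k(T^n) = C(n,k).
C(14,10) = 1001

1001


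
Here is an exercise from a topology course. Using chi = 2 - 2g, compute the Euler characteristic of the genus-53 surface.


For a closed orientable surface of genus g: chi = 2 - 2g.
Here g = 53.
chi = 2 - 2*53 = 2 - 106 = -104

-104


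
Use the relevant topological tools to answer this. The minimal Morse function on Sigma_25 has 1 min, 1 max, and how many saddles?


A perfect Morse function has m_k = b_k.
For Sigma_25: b_0=1, b_1=2g=50, b_2=1.
Saddles m_1 = 2g = 50

50


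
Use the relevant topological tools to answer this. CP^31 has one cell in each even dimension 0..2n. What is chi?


CP^31 has one cell in each even dimension 0, 2, ..., 2*31 (31+1 cells total).
All cells are even-dimensional, so chi = number of cells.
chi = 31 + 1 = 32

32


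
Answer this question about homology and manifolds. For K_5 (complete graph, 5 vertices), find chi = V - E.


K_5: V = 5, E = C(5,2) = 10.
chi = V - E = 5 - 10 = -5

-5


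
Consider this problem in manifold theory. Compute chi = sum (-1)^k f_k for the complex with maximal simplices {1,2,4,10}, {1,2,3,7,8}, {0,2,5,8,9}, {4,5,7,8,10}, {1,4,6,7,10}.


Enumerate all faces; f-vector: f_0=11, f_1=35, f_2=42, f_3=21, f_4=4.
chi = sum (-1)^k f_k = 1

1


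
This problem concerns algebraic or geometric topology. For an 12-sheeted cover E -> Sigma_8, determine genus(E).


For an n-sheeted cover: chi(E) = n * chi(B).
chi(Sigma_8) = 2 - 2*8 = -14.
chi(E) = 12 * (-14) = -168.
genus(E) = (2 - chi(E))/2 = (2 - (-168))/2 = 170/2 = 85

85


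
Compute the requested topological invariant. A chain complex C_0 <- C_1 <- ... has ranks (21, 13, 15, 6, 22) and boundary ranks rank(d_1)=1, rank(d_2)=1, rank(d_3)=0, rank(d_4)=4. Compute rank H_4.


rank H_k = rank(ker d_k) - rank(im d_{k+1}).
rank(ker d_4) = rank(C_4) - rank(d_4) = 22 - 4 = 18.
rank(im d_{4+1}) = 0.
rank H_4 = 18 - 0 = 18

18


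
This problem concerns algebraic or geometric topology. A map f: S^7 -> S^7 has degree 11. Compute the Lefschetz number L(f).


On S^7: L(f) = tr(f_0*) + (-1)^7 tr(f_7*) = 1 + (-1)^7 * deg(f).
L(f) = 1 + (-1)^7 * 11 = 1 + -11 = -10

-10


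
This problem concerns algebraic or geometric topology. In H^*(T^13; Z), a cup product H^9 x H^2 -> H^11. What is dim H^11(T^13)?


Cup product: H^p x H^q -> H^{p+q}; here p+q = 9+2 = 11.
rank H^k(T^n) = C(n,k).
C(13,11) = 78

78


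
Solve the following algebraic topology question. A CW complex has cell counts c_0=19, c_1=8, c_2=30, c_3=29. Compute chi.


chi = sum_k (-1)^k c_k.
= (-1)^0*19 + (-1)^1*8 + (-1)^2*30 + (-1)^3*29
= (19) + (-8) + (30) + (-29)
= 12

12


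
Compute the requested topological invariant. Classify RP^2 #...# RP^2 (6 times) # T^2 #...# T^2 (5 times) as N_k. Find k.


Since a >= 1, the sum is non-orientable; each T^2 can be replaced by RP^2 # RP^2 (since T^2#RP^2 = 3RP^2).
Total crosscaps k = 6 + 2*5 = 16.
Check via chi: chi = 6*1 + 5*0 - (6+5-1)*2 = -14 = 2 - k = -14. Consistent.

16
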